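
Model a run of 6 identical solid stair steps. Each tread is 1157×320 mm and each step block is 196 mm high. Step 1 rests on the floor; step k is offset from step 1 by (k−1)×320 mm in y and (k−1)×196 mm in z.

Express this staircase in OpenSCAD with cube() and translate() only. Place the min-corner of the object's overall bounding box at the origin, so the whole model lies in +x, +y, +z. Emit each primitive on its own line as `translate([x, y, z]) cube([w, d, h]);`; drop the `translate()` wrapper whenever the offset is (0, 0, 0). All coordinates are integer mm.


cube([1157, 320, 196]);
translate([0, 320, 196]) cube([1157, 320, 196]);
translate([0, 640, 392]) cube([1157, 320, 196]);
translate([0, 960, 588]) cube([1157, 320, 196]);
translate([0, 1280, 784]) cube([1157, 320, 196]);
translate([0, 1600, 980]) cube([1157, 320, 196]);


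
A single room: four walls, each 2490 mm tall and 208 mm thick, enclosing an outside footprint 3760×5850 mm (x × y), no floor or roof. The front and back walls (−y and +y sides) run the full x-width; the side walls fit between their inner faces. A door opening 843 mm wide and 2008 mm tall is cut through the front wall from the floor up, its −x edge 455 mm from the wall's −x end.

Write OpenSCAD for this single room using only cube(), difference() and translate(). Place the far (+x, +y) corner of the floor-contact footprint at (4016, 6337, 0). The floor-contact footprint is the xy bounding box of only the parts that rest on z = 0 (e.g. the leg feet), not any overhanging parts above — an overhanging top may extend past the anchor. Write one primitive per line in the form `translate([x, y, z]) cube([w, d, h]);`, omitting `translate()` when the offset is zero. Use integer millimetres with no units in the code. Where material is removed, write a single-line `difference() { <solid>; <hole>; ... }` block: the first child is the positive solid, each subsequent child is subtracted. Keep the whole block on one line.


difference() { translate([256, 487, 0]) cube([3760, 208, 2490]); translate([711, 487, 0]) cube([843, 208, 2008]); }
translate([256, 6129, 0]) cube([3760, 208, 2490]);
translate([256, 695, 0]) cube([208, 5434, 2490]);
translate([3808, 695, 0]) cube([208, 5434, 2490]);


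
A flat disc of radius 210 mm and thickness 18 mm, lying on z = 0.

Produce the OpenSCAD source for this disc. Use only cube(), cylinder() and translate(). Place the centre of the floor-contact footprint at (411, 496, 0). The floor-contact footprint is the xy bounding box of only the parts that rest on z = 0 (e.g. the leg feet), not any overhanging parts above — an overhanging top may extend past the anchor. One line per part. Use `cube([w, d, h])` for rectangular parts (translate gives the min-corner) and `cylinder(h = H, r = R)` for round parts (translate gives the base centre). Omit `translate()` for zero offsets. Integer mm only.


translate([411, 496, 0]) cylinder(h = 18, r = 210);


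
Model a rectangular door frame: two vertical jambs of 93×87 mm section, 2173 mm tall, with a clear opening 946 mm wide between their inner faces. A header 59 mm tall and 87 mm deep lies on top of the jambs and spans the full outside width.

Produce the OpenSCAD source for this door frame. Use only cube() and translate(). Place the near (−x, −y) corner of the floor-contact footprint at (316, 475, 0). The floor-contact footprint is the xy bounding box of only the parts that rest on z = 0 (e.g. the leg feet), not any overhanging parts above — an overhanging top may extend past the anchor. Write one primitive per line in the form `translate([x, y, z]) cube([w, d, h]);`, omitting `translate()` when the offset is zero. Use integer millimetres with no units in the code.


translate([316, 475, 0]) cube([93, 87, 2173]);
translate([1355, 475, 0]) cube([93, 87, 2173]);
translate([316, 475, 2173]) cube([1132, 87, 59]);


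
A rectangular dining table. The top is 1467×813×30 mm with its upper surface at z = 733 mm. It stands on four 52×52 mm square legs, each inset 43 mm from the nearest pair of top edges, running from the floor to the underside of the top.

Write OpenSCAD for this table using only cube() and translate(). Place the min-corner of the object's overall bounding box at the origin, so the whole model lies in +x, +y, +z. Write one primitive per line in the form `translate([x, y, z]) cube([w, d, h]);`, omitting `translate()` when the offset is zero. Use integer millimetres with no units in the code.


// leg_h = 733 - 30 = 703
translate([0, 0, 703]) cube([1467, 813, 30]);
translate([43, 43, 0]) cube([52, 52, 703]);
translate([1372, 43, 0]) cube([52, 52, 703]);
translate([43, 718, 0]) cube([52, 52, 703]);
translate([1372, 718, 0]) cube([52, 52, 703]);


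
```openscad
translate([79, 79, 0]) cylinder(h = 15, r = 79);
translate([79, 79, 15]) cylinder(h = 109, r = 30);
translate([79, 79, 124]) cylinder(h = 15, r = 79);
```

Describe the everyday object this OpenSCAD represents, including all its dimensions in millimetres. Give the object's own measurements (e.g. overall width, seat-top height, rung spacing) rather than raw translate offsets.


A spool: two coaxial disc flanges of radius 79 mm and thickness 15 mm, joined by a core cylinder of radius 30 mm and height 109 mm. The lower flange rests on z = 0 and the three cylinders share a vertical axis.


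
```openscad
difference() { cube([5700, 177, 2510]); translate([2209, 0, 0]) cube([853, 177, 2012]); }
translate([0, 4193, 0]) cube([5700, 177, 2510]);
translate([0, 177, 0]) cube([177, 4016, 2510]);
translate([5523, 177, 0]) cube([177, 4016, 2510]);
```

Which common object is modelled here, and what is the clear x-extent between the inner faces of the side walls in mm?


A single room. The interior width is 5346 mm.

Four walls enclosing a rectangle with a door in the front wall — a room. Outside width 5700 minus two 177 mm walls gives 5346 mm.


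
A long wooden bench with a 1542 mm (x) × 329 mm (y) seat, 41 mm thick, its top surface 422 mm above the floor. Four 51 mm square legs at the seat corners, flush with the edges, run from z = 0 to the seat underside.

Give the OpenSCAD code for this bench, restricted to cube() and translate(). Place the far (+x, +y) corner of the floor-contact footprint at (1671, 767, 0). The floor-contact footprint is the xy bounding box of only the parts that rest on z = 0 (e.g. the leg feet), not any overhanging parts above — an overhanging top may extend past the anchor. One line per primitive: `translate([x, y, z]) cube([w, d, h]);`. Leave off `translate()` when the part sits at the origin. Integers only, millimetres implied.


translate([129, 438, 381]) cube([1542, 329, 41]);
translate([129, 438, 0]) cube([51, 51, 381]);
translate([129, 716, 0]) cube([51, 51, 381]);
translate([1620, 438, 0]) cube([51, 51, 381]);
translate([1620, 716, 0]) cube([51, 51, 381]);


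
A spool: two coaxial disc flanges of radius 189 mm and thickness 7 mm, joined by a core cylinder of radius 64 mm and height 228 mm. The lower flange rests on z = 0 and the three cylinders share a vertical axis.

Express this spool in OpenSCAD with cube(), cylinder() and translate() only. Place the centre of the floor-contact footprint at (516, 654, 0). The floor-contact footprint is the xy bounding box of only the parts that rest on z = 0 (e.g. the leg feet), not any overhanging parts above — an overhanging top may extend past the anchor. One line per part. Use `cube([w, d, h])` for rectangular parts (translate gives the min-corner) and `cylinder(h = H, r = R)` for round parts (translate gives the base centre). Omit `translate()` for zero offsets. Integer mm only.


translate([516, 654, 0]) cylinder(h = 7, r = 189);
translate([516, 654, 7]) cylinder(h = 228, r = 64);
translate([516, 654, 235]) cylinder(h = 7, r = 189);


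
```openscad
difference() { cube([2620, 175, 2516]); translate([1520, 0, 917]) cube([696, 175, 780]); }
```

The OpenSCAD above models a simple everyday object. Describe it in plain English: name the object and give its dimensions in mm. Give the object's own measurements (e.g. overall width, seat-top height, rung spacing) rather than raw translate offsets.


A wall 2620 mm long (x), 175 mm thick (y), 2516 mm tall, with a rectangular window opening cut through it. The opening is 696 mm wide and 780 mm tall; its sill is at z = 917 mm and its near (−x) edge is 1520 mm from the wall's −x end. The opening passes through the full wall thickness.


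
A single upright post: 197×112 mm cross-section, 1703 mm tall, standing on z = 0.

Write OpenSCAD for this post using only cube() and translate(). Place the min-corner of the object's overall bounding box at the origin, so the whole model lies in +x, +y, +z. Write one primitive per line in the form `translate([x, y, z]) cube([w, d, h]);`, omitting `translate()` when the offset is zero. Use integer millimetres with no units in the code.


cube([197, 112, 1703]);


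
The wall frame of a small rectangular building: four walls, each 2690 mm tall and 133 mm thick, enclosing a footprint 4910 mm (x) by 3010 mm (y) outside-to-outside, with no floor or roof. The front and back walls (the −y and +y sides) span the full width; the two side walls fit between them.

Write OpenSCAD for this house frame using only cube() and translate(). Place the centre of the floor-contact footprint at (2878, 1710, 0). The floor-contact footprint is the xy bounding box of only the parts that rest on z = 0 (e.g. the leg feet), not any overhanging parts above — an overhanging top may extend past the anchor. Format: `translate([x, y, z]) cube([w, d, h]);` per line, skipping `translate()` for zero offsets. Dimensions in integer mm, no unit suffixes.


translate([423, 205, 0]) cube([4910, 133, 2690]);
translate([423, 3082, 0]) cube([4910, 133, 2690]);
translate([423, 338, 0]) cube([133, 2744, 2690]);
translate([5200, 338, 0]) cube([133, 2744, 2690]);


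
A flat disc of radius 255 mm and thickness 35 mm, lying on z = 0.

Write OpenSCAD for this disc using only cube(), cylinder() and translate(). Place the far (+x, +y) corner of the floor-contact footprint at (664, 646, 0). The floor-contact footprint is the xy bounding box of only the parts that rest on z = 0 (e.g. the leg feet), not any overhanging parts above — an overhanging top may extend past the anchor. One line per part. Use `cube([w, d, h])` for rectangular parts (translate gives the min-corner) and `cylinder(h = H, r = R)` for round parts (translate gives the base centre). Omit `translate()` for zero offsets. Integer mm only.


translate([409, 391, 0]) cylinder(h = 35, r = 255);


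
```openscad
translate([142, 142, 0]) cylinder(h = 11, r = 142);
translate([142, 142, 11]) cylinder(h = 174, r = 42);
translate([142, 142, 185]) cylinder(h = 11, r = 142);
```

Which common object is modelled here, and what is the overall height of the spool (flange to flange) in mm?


A spool. The overall height is 196 mm.

Three coaxial cylinders, large–small–large — a spool. Two 11 mm flanges and a 174 mm core give 11 + 174 + 11 = 196 mm.


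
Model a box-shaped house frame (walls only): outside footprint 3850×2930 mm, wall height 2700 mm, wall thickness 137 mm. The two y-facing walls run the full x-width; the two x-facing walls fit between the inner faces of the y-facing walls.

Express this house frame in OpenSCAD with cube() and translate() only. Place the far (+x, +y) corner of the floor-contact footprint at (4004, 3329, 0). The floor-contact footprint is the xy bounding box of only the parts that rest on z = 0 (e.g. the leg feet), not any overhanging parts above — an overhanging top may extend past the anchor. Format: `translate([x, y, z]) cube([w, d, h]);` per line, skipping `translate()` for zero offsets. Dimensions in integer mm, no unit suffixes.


translate([154, 399, 0]) cube([3850, 137, 2700]);
translate([154, 3192, 0]) cube([3850, 137, 2700]);
translate([154, 536, 0]) cube([137, 2656, 2700]);
translate([3867, 536, 0]) cube([137, 2656, 2700]);


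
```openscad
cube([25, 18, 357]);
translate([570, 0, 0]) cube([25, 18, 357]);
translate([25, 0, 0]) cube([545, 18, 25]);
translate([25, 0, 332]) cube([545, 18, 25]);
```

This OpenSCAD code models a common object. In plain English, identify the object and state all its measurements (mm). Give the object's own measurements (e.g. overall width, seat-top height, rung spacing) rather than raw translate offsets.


A rectangular picture frame lying in the x–z plane (depth along y). The opening is 545 mm wide (x) by 307 mm tall (z), surrounded by a border 25 mm wide on all four sides. The frame is 18 mm deep and is made of two full-height vertical stiles with two horizontal rails fitted between them.


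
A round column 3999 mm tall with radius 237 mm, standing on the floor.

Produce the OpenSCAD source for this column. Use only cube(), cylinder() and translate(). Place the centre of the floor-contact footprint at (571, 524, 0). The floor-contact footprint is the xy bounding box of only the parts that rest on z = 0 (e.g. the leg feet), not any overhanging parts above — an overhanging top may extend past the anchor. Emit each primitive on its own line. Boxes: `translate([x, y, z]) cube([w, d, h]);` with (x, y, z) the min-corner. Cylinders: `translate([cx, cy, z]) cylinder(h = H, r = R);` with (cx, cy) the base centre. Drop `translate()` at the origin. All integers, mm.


translate([571, 524, 0]) cylinder(h = 3999, r = 237);


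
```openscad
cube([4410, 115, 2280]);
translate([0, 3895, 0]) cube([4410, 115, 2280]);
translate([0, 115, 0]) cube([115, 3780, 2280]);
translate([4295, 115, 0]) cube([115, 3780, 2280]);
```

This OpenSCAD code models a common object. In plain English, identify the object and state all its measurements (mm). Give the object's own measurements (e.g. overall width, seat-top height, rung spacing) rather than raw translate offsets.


The wall frame of a small rectangular building: four walls, each 2280 mm tall and 115 mm thick, enclosing a footprint 4410 mm (x) by 4010 mm (y) outside-to-outside, with no floor or roof. The front and back walls (the −y and +y sides) span the full width; the two side walls fit between them.


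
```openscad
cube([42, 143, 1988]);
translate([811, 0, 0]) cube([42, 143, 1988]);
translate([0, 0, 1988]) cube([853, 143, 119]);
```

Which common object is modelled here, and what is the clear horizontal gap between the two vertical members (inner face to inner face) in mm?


A door frame. The clear opening width is 769 mm.

Two 1988 mm tall posts with a header on top — a door frame. The left jamb is 42 mm wide at x = 0; the right jamb starts at x = 811. The clear opening is 811 − 42 = 769 mm.


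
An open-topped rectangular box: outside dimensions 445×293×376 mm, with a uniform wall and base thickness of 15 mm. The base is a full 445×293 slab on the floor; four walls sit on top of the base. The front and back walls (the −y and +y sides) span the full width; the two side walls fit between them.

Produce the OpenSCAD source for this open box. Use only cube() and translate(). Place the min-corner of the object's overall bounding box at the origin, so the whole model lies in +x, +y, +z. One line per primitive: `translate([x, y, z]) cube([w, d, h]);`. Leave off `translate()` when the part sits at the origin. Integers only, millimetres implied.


cube([445, 293, 15]);
translate([0, 0, 15]) cube([445, 15, 361]);
translate([0, 278, 15]) cube([445, 15, 361]);
translate([0, 15, 15]) cube([15, 263, 361]);
translate([430, 15, 15]) cube([15, 263, 361]);


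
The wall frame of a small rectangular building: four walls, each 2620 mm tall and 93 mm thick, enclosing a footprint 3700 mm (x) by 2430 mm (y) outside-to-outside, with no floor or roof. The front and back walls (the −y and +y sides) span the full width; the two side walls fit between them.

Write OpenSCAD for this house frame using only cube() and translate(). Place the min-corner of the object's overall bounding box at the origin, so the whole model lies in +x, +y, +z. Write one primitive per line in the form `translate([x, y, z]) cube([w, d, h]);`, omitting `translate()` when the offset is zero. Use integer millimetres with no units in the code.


cube([3700, 93, 2620]);
translate([0, 2337, 0]) cube([3700, 93, 2620]);
translate([0, 93, 0]) cube([93, 2244, 2620]);
translate([3607, 93, 0]) cube([93, 2244, 2620]);


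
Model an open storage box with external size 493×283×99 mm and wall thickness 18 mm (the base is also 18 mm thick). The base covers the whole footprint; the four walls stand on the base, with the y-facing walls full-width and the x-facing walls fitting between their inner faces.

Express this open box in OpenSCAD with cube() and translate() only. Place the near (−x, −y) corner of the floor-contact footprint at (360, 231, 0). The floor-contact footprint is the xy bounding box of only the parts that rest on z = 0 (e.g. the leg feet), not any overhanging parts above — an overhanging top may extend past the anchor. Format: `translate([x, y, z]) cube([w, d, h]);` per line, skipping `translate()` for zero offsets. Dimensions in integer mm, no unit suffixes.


translate([360, 231, 0]) cube([493, 283, 18]);
translate([360, 231, 18]) cube([493, 18, 81]);
translate([360, 496, 18]) cube([493, 18, 81]);
translate([360, 249, 18]) cube([18, 247, 81]);
translate([835, 249, 18]) cube([18, 247, 81]);


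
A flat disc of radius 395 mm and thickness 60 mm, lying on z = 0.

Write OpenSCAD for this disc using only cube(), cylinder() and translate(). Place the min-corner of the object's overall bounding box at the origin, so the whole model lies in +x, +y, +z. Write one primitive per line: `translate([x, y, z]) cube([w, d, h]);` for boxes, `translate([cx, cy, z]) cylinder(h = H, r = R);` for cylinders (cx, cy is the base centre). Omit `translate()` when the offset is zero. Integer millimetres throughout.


translate([395, 395, 0]) cylinder(h = 60, r = 395);


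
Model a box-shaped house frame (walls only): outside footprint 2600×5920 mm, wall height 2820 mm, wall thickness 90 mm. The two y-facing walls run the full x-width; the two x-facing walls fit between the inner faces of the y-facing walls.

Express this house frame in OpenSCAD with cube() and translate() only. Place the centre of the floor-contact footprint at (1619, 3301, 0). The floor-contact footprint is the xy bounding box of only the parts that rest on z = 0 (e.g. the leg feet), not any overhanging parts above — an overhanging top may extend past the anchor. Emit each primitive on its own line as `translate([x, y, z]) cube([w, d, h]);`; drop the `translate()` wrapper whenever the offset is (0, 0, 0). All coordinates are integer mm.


translate([319, 341, 0]) cube([2600, 90, 2820]);
translate([319, 6171, 0]) cube([2600, 90, 2820]);
translate([319, 431, 0]) cube([90, 5740, 2820]);
translate([2829, 431, 0]) cube([90, 5740, 2820]);


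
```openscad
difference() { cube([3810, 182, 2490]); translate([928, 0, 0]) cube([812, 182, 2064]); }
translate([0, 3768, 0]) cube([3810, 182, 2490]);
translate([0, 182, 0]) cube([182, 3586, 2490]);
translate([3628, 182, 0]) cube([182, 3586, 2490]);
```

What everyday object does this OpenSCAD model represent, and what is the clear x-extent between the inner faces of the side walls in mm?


A single room. The interior width is 3446 mm.

Four walls enclosing a rectangle with a door in the front wall — a room. Outside width 3810 minus two 182 mm walls gives 3446 mm.


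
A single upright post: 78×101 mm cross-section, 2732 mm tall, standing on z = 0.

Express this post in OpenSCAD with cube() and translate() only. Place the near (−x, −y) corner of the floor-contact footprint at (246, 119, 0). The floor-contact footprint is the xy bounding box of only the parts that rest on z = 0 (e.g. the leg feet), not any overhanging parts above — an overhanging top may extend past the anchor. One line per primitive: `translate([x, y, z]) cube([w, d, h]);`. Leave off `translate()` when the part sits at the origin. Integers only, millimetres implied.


translate([246, 119, 0]) cube([78, 101, 2732]);


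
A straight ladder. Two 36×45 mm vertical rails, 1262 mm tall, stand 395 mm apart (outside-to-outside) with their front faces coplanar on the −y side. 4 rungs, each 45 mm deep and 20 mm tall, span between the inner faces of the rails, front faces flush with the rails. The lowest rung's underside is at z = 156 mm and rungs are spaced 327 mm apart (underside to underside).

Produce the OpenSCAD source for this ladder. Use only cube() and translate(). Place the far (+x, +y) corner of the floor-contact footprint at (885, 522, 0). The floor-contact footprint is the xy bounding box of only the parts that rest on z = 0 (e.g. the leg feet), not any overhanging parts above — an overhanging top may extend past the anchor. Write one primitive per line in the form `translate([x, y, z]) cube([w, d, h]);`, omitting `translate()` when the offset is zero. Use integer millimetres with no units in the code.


translate([490, 477, 0]) cube([36, 45, 1262]);
translate([849, 477, 0]) cube([36, 45, 1262]);
translate([526, 477, 156]) cube([323, 45, 20]);
translate([526, 477, 483]) cube([323, 45, 20]);
translate([526, 477, 810]) cube([323, 45, 20]);
translate([526, 477, 1137]) cube([323, 45, 20]);


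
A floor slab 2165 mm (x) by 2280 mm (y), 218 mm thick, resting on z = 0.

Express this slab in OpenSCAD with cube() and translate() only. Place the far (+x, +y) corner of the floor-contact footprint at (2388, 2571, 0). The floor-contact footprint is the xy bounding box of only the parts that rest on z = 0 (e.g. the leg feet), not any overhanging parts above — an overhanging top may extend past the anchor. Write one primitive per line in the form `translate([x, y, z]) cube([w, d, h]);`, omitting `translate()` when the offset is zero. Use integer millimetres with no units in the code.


translate([223, 291, 0]) cube([2165, 2280, 218]);


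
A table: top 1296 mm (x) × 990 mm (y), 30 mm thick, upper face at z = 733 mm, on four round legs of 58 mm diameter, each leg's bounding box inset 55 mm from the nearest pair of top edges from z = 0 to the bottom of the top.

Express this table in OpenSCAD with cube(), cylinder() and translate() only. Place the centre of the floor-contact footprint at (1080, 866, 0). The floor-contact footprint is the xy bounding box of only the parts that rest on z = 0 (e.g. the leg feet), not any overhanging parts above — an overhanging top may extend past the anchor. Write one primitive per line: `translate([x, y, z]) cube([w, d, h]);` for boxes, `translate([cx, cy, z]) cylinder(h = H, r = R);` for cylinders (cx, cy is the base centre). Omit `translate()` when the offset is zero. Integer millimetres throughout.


translate([432, 371, 703]) cube([1296, 990, 30]);
translate([516, 455, 0]) cylinder(h = 703, r = 29);
translate([1644, 455, 0]) cylinder(h = 703, r = 29);
translate([516, 1277, 0]) cylinder(h = 703, r = 29);
translate([1644, 1277, 0]) cylinder(h = 703, r = 29);


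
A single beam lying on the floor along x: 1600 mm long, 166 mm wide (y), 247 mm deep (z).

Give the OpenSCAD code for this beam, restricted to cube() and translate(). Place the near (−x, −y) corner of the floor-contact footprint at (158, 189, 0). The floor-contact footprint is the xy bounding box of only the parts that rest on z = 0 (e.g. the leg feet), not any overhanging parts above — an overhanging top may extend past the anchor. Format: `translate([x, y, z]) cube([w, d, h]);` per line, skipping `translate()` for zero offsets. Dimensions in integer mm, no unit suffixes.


translate([158, 189, 0]) cube([1600, 166, 247]);


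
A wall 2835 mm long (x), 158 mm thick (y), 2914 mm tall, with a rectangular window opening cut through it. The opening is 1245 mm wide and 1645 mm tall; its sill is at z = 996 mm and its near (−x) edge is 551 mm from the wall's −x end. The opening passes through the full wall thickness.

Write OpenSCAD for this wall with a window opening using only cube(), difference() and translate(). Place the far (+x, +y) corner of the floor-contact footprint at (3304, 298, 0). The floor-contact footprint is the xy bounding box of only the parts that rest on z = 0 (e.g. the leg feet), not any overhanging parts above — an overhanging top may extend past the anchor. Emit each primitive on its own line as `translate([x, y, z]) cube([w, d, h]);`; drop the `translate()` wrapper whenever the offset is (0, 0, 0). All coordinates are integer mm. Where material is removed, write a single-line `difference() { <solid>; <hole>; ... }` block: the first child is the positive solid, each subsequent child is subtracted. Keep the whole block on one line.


difference() { translate([469, 140, 0]) cube([2835, 158, 2914]); translate([1020, 140, 996]) cube([1245, 158, 1645]); }


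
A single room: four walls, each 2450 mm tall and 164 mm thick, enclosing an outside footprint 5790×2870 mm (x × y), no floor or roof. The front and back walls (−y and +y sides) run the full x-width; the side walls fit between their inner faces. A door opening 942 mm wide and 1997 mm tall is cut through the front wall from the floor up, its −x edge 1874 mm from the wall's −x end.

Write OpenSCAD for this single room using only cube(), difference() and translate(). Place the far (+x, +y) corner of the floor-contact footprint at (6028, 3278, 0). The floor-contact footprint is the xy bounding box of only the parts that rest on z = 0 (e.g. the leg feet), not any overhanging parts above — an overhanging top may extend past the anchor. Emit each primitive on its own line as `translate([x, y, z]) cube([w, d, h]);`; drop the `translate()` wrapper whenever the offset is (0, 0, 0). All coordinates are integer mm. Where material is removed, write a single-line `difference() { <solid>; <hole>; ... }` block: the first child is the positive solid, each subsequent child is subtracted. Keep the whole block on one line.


difference() { translate([238, 408, 0]) cube([5790, 164, 2450]); translate([2112, 408, 0]) cube([942, 164, 1997]); }
translate([238, 3114, 0]) cube([5790, 164, 2450]);
translate([238, 572, 0]) cube([164, 2542, 2450]);
translate([5864, 572, 0]) cube([164, 2542, 2450]);


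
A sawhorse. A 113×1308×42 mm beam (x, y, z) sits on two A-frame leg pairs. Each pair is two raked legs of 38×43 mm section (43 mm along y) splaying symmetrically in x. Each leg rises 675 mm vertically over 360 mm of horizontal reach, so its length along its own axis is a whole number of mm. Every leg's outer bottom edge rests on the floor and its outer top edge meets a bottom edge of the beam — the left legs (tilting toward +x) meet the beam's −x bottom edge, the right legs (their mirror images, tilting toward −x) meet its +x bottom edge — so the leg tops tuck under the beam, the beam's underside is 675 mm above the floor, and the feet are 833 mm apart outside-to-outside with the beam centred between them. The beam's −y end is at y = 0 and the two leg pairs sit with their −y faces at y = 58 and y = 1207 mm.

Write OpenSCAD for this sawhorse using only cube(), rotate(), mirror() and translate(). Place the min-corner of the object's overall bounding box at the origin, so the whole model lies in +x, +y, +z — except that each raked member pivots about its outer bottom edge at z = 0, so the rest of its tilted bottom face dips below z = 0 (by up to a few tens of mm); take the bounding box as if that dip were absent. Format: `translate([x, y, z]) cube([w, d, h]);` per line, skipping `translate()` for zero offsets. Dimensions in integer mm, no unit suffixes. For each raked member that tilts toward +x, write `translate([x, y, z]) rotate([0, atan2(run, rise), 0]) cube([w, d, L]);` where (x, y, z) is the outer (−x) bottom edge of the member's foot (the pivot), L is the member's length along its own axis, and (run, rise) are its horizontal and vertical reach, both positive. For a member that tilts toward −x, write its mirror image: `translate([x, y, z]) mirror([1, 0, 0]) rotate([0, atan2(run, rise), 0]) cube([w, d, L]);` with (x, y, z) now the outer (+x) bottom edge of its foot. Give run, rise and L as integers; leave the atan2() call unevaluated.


translate([360, 0, 675]) cube([113, 1308, 42]);
translate([0, 58, 0]) rotate([0, atan2(360, 675), 0]) cube([38, 43, 765]);
translate([833, 58, 0]) mirror([1, 0, 0]) rotate([0, atan2(360, 675), 0]) cube([38, 43, 765]);
translate([0, 1207, 0]) rotate([0, atan2(360, 675), 0]) cube([38, 43, 765]);
translate([833, 1207, 0]) mirror([1, 0, 0]) rotate([0, atan2(360, 675), 0]) cube([38, 43, 765]);


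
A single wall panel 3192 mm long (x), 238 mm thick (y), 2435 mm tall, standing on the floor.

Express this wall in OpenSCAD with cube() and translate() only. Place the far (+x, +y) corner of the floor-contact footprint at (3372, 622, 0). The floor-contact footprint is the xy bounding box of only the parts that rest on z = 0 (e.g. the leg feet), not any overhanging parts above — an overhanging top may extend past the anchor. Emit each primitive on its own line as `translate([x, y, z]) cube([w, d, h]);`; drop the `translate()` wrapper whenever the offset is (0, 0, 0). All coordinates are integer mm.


translate([180, 384, 0]) cube([3192, 238, 2435]);


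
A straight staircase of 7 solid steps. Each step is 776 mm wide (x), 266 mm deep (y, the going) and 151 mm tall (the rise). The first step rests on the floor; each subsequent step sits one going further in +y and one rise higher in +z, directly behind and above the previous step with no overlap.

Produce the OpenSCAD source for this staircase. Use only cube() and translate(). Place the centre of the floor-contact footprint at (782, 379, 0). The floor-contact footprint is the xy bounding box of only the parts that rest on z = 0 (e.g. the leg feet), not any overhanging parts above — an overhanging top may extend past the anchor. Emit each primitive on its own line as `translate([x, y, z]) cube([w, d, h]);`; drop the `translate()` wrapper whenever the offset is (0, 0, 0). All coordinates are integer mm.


translate([394, 246, 0]) cube([776, 266, 151]);
translate([394, 512, 151]) cube([776, 266, 151]);
translate([394, 778, 302]) cube([776, 266, 151]);
translate([394, 1044, 453]) cube([776, 266, 151]);
translate([394, 1310, 604]) cube([776, 266, 151]);
translate([394, 1576, 755]) cube([776, 266, 151]);
translate([394, 1842, 906]) cube([776, 266, 151]);


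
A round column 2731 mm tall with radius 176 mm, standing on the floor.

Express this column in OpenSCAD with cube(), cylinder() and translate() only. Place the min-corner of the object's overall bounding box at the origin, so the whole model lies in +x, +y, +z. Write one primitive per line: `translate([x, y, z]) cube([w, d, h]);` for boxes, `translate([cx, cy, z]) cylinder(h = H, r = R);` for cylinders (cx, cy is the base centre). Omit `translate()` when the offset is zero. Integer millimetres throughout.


translate([176, 176, 0]) cylinder(h = 2731, r = 176);


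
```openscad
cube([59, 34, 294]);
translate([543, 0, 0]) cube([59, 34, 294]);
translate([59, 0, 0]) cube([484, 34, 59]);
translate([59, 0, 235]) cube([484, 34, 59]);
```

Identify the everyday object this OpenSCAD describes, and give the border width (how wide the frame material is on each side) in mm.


A picture frame. The border width is 59 mm.

Four thin pieces enclosing a rectangular opening — a picture frame. The two full-height stiles are 294 mm tall; the top rail sits at z = 235 and is 59 mm tall, so the border above the opening is 294 − 235 = 59 mm, matching the stile x-width.


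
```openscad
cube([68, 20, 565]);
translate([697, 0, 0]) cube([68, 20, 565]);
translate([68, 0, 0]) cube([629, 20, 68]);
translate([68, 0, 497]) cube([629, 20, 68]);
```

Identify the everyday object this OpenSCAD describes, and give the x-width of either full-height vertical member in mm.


A picture frame. The border width is 68 mm.

Four thin pieces enclosing a rectangular opening — a picture frame. The two full-height stiles are 565 mm tall; the top rail sits at z = 497 and is 68 mm tall, so the border above the opening is 565 − 497 = 68 mm, matching the stile x-width.


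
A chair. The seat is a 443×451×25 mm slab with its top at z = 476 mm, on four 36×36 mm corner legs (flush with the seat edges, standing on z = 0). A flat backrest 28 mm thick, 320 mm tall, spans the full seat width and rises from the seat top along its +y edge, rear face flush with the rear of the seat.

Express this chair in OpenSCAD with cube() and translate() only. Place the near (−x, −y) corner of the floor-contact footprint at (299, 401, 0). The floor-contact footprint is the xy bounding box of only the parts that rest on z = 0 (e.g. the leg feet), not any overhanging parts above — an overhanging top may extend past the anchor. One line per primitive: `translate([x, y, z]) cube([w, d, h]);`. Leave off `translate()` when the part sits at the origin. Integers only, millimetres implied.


translate([299, 401, 451]) cube([443, 451, 25]);
translate([299, 401, 0]) cube([36, 36, 451]);
translate([706, 401, 0]) cube([36, 36, 451]);
translate([299, 816, 0]) cube([36, 36, 451]);
translate([706, 816, 0]) cube([36, 36, 451]);
translate([299, 824, 476]) cube([443, 28, 320]);


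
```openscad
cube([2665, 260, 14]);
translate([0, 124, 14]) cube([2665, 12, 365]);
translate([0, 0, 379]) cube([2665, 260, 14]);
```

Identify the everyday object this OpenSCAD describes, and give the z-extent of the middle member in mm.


An I-beam. The web height is 365 mm.

Two wide flanges with a thin centred web — an I-beam. Overall 393 mm minus two 14 mm flanges gives a web of 393 − 2·14 = 365 mm.


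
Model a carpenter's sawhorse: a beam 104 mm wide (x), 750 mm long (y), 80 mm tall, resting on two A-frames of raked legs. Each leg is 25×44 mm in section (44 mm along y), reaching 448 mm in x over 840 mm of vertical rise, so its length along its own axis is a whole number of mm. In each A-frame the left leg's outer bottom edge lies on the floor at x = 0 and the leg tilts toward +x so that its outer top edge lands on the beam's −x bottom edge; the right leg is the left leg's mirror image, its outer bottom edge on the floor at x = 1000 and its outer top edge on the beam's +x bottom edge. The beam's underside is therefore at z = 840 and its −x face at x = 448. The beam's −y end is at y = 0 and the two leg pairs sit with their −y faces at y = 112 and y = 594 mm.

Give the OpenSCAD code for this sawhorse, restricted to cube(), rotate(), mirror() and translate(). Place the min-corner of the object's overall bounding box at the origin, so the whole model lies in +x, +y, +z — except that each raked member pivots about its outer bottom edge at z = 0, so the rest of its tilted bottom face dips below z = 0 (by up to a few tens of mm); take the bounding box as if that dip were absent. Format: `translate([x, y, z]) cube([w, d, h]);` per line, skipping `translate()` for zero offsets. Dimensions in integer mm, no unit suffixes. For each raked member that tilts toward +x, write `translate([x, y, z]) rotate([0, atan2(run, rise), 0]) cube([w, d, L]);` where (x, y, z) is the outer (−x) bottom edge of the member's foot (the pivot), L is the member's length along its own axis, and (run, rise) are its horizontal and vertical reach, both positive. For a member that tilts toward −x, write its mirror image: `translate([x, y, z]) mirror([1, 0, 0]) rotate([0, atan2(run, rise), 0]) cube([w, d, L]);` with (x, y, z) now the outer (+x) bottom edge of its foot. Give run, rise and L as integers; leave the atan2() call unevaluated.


translate([448, 0, 840]) cube([104, 750, 80]);
translate([0, 112, 0]) rotate([0, atan2(448, 840), 0]) cube([25, 44, 952]);
translate([1000, 112, 0]) mirror([1, 0, 0]) rotate([0, atan2(448, 840), 0]) cube([25, 44, 952]);
translate([0, 594, 0]) rotate([0, atan2(448, 840), 0]) cube([25, 44, 952]);
translate([1000, 594, 0]) mirror([1, 0, 0]) rotate([0, atan2(448, 840), 0]) cube([25, 44, 952]);


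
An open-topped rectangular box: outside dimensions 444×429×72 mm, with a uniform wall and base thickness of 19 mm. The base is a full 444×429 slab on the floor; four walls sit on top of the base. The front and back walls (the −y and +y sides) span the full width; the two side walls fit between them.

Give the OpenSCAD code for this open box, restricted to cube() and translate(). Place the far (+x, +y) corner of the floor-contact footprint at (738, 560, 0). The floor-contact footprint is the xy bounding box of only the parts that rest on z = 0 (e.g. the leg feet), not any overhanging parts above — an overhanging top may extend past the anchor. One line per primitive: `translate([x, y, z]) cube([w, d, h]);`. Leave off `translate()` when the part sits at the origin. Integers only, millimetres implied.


translate([294, 131, 0]) cube([444, 429, 19]);
translate([294, 131, 19]) cube([444, 19, 53]);
translate([294, 541, 19]) cube([444, 19, 53]);
translate([294, 150, 19]) cube([19, 391, 53]);
translate([719, 150, 19]) cube([19, 391, 53]);


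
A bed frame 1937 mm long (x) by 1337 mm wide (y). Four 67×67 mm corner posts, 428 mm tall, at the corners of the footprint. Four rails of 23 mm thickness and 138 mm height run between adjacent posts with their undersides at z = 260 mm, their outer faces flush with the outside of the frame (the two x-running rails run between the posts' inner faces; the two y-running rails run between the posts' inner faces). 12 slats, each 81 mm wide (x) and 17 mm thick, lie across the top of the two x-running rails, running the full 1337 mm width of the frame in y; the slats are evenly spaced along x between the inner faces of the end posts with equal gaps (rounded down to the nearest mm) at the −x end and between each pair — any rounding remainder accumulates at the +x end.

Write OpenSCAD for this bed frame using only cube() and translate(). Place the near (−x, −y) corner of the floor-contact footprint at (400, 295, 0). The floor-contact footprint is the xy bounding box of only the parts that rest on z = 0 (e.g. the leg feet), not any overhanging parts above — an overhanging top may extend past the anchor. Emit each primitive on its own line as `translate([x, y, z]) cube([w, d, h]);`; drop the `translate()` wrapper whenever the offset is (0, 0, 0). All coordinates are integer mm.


// slat z = rail_z + rail_h = 260 + 138 = 398
// slat gap = ⌊(1803 − 12·81) / 13⌋ = 63
translate([400, 295, 0]) cube([67, 67, 428]);
translate([400, 1565, 0]) cube([67, 67, 428]);
translate([2270, 295, 0]) cube([67, 67, 428]);
translate([2270, 1565, 0]) cube([67, 67, 428]);
translate([467, 295, 260]) cube([1803, 23, 138]);
translate([467, 1609, 260]) cube([1803, 23, 138]);
translate([400, 362, 260]) cube([23, 1203, 138]);
translate([2314, 362, 260]) cube([23, 1203, 138]);
translate([530, 295, 398]) cube([81, 1337, 17]);
translate([674, 295, 398]) cube([81, 1337, 17]);
translate([818, 295, 398]) cube([81, 1337, 17]);
translate([962, 295, 398]) cube([81, 1337, 17]);
translate([1106, 295, 398]) cube([81, 1337, 17]);
translate([1250, 295, 398]) cube([81, 1337, 17]);
translate([1394, 295, 398]) cube([81, 1337, 17]);
translate([1538, 295, 398]) cube([81, 1337, 17]);
translate([1682, 295, 398]) cube([81, 1337, 17]);
translate([1826, 295, 398]) cube([81, 1337, 17]);
translate([1970, 295, 398]) cube([81, 1337, 17]);
translate([2114, 295, 398]) cube([81, 1337, 17]);


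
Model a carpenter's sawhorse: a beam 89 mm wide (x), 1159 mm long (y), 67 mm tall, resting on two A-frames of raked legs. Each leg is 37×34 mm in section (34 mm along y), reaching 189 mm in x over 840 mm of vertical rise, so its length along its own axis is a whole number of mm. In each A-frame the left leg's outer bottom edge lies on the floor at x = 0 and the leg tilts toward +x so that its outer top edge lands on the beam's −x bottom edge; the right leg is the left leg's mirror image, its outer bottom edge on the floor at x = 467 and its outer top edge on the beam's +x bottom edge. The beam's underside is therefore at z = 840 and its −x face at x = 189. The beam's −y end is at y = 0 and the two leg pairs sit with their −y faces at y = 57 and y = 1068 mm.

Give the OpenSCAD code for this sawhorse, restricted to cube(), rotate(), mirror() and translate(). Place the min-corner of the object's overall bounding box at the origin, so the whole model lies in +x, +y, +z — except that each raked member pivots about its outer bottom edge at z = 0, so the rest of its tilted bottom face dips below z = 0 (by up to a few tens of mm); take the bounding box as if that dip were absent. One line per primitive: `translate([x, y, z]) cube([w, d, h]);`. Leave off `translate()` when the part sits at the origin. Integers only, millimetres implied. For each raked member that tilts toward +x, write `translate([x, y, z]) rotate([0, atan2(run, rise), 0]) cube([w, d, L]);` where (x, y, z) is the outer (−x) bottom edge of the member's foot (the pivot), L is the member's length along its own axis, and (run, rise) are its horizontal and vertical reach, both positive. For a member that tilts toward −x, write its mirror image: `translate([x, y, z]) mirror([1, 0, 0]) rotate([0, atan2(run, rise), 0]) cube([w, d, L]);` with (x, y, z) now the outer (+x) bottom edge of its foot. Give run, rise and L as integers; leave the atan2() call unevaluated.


translate([189, 0, 840]) cube([89, 1159, 67]);
translate([0, 57, 0]) rotate([0, atan2(189, 840), 0]) cube([37, 34, 861]);
translate([467, 57, 0]) mirror([1, 0, 0]) rotate([0, atan2(189, 840), 0]) cube([37, 34, 861]);
translate([0, 1068, 0]) rotate([0, atan2(189, 840), 0]) cube([37, 34, 861]);
translate([467, 1068, 0]) mirror([1, 0, 0]) rotate([0, atan2(189, 840), 0]) cube([37, 34, 861]);
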